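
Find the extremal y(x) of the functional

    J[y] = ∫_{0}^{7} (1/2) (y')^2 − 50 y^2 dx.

The Lagrangian is L = (1/2) (y')^2 − 50 y^2.
Compute ∂L/∂y = -100y, ∂L/∂y' = y'.
The Euler-Lagrange equation d/dx(∂L/∂y') − ∂L/∂y = 0 reduces to
    y'' + 100 y = 0.
Its general solution is
    y(x) = A sin(10x) + B cos(10x),
with A, B fixed by the endpoint conditions.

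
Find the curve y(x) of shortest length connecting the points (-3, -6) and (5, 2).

Arc-length functional: J[y] = ∫ sqrt(1 + (y')^2) dx.
Lagrangian L = sqrt(1 + (y')^2) has no explicit y dependence, so ∂L/∂y = 0 and the Euler-Lagrange equation gives
    d/dx( y' / sqrt(1 + (y')^2) ) = 0  ⇒  y' / sqrt(1 + (y')^2) = const.
Hence y' is constant, so y(x) is affine.
Fitting the endpoints (-3, -6) and (5, 2):
    slope m = (2 − (-6)) / (5 − (-3)) = 1,
    intercept c = (-6) − m·(-3) = -3.
Extremal: y(x) = x - 3.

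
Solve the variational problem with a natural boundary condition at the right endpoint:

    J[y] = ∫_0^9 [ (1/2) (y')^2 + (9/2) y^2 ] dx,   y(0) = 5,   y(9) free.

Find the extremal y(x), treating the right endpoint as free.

The Lagrangian L = (1/2) (y')^2 + (9/2) y^2 gives
    ∂L/∂y = 9 y,   ∂L/∂y' = y'.
Euler-Lagrange: y'' − 9 y = 0.
With k = 3, the general solution is
    y(x) = A cosh(3 x) + B sinh(3 x).
Fixed left endpoint y(0) = 5 ⇒ A = 5.
The right endpoint x = 9 is free, so the natural (transversality) condition is ∂L/∂y' |_{x=9} = 0, i.e. y'(9) = 0.
Compute y'(x) = A k sinh(k x) + B k cosh(k x), so
    y'(9) = A k sinh(k·9) + B k cosh(k·9) = 0
    ⇒ B = −A tanh(k·9) = − 5 tanh(3·9).
Therefore the extremal is
    y(x) = 5 cosh(3 x) − 5 tanh(3·9) sinh(3 x).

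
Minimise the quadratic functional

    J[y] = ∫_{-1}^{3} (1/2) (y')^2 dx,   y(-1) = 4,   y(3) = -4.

The Lagrangian is L = (1/2) (y')^2.
Compute ∂L/∂y = 0, ∂L/∂y' = y'.
The Euler-Lagrange equation d/dx(∂L/∂y') − ∂L/∂y = 0 reduces to
    y'' = 0.
Its general solution is
    y(x) = A x + B,
with A, B fixed by the endpoint conditions.
Applying the endpoint conditions y(-1) = 4 and y(3) = -4: solve A·-1 + B = 4 and A·3 + B = -4. Subtracting gives A(3 − -1) = -4 − 4, so A = -2, and B = 4 − A·-1 = 2. Therefore
    y(x) = -2 x + 2.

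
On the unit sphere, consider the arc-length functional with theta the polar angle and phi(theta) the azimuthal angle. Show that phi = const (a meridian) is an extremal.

On the unit sphere with spherical coordinates (θ, φ), the induced metric is
    ds^2 = dθ^2 + sin^2(θ) dφ^2.
Using θ as the parameter, the arc-length functional becomes
    J[φ] = ∫ sqrt(1 + sin^2(θ) (dφ/dθ)^2) dθ.
So L = sqrt(1 + sin^2(θ) φ'^2). Compute
    ∂L/∂φ = 0  (L has no explicit φ dependence),
    ∂L/∂φ' = sin^2(θ) φ' / sqrt(1 + sin^2(θ) φ'^2).
For the candidate φ(θ) = c (constant), φ' = 0, so ∂L/∂φ' evaluated along the candidate vanishes, and ∂L/∂φ is identically zero. Hence
    d/dθ(∂L/∂φ') − ∂L/∂φ = 0
is satisfied. Therefore meridians φ = const are extremals of arc length — they are geodesics on the sphere.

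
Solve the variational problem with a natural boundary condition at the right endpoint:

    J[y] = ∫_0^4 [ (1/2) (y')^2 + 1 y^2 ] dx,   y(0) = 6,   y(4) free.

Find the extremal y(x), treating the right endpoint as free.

The Lagrangian L = (1/2) (y')^2 + 1 y^2 gives
    ∂L/∂y = 2 y,   ∂L/∂y' = y'.
Euler-Lagrange: y'' − 2 y = 0.
With k = sqrt(2), the general solution is
    y(x) = A cosh(sqrt(2) x) + B sinh(sqrt(2) x).
Fixed left endpoint y(0) = 6 ⇒ A = 6.
The right endpoint x = 4 is free, so the natural (transversality) condition is ∂L/∂y' |_{x=4} = 0, i.e. y'(4) = 0.
Compute y'(x) = A k sinh(k x) + B k cosh(k x), so
    y'(4) = A k sinh(k·4) + B k cosh(k·4) = 0
    ⇒ B = −A tanh(k·4) = − 6 tanh(sqrt(2)·4).
Therefore the extremal is
    y(x) = 6 cosh(sqrt(2) x) − 6 tanh(sqrt(2)·4) sinh(sqrt(2) x).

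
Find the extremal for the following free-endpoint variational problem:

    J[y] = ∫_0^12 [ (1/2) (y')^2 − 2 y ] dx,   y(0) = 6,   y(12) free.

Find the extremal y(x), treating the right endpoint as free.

The Lagrangian L = (1/2) (y')^2 − 2 y gives
    ∂L/∂y = −2,   ∂L/∂y' = y'.
Euler-Lagrange: d/dx(y') − (−2) = 0, i.e. y'' + 2 = 0, so
    y(x) = −(2/2) x^2 + C1 x + C2.
Fixed left endpoint y(0) = 6 ⇒ C2 = 6.
The right endpoint x = 12 is free, so the natural (transversality) condition is ∂L/∂y' |_{x=12} = 0, i.e. y'(12) = 0.
Compute y'(x) = −2 x + C1, so y'(12) = −24 + C1 = 0 ⇒ C1 = 24.
Therefore the extremal is
    y(x) = −x^2 + 24 x + 6.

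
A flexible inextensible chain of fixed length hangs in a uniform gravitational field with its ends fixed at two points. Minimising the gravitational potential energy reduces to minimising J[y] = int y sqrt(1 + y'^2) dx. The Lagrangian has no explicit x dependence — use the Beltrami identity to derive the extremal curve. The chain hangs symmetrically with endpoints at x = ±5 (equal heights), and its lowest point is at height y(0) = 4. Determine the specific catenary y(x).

The Lagrangian L(y, y') = y sqrt(1 + y'^2) has no explicit x dependence, so the Beltrami identity applies:
    L − y' ∂L/∂y' = C.
Compute ∂L/∂y' = y · y' / sqrt(1 + y'^2). Then
    L − y' ∂L/∂y'
    = y sqrt(1 + y'^2) − y · y'^2 / sqrt(1 + y'^2)
    = y (1 + y'^2 − y'^2) / sqrt(1 + y'^2)
    = y / sqrt(1 + y'^2) = C.
Squaring gives y^2 = C^2 (1 + y'^2), i.e.
    y'^2 = y^2 / C^2 − 1.
Separating variables,
    dy / sqrt(y^2 − C^2) = dx / C,
and integrating gives arccosh(y / C) = (x − a)/C, so
    y(x) = C cosh((x − a)/C),
the catenary. The constants C and a are fixed by the two endpoint conditions (and, for the hanging-chain problem, the length constraint selects C).
Now fit the given data. The endpoints x = ±5 are symmetric at equal height, so the catenary is even about its minimum: a = 0 and y(x) = C cosh(x/C). The lowest point is y(0) = C cosh(0) = C, and we are told y(0) = 4, so C = 4. Therefore
    y(x) = 4 cosh(x/4),
and at the endpoints
    y(±5) = 4 cosh(5/4).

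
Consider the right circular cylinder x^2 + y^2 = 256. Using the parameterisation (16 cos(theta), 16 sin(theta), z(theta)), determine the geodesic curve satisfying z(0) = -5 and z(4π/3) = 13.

Parameterise the cylinder of radius R = 16 as
    r(θ) = (16 cos θ, 16 sin θ, z(θ)).
The arc-length element is
    ds = sqrt(256 + (dz/dθ)^2) dθ,
so the Lagrangian is L = sqrt(256 + z'^2).
L depends on z' only, not on z or θ, so ∂L/∂z = 0 and
    ∂L/∂z' = z' / sqrt(256 + z'^2).
The Euler-Lagrange equation gives
    d/dθ( z' / sqrt(256 + z'^2) ) = 0,
so z' is constant. Integrating once:
    z(θ) = a θ + b,
a helix on the cylinder (a straight line when the cylinder is unrolled). The constants a, b are determined by the endpoint conditions.
With endpoint conditions z(0) = -5 and z(4π/3) = 13: from z(0) = b we get b = -5, and a·4π/3 + -5 = 13 gives a = 27/(2π), so
    z(θ) = (27/(2π)) θ − 5.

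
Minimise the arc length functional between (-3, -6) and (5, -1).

Arc-length functional: J[y] = ∫ sqrt(1 + (y')^2) dx.
Lagrangian L = sqrt(1 + (y')^2) has no explicit y dependence, so ∂L/∂y = 0 and the Euler-Lagrange equation gives
    d/dx( y' / sqrt(1 + (y')^2) ) = 0  ⇒  y' / sqrt(1 + (y')^2) = const.
Hence y' is constant, so y(x) is affine.
Fitting the endpoints (-3, -6) and (5, -1):
    slope m = ((-1) − (-6)) / (5 − (-3)) = 5/8,
    intercept c = (-6) − m·(-3) = -33/8.
Extremal: y(x) = (5/8) x - 33/8.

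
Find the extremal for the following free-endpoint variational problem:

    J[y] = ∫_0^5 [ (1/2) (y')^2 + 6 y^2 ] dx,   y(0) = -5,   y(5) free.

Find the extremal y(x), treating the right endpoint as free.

The Lagrangian L = (1/2) (y')^2 + 6 y^2 gives
    ∂L/∂y = 12 y,   ∂L/∂y' = y'.
Euler-Lagrange: y'' − 12 y = 0.
With k = sqrt(12), the general solution is
    y(x) = A cosh(sqrt(12) x) + B sinh(sqrt(12) x).
Fixed left endpoint y(0) = -5 ⇒ A = -5.
The right endpoint x = 5 is free, so the natural (transversality) condition is ∂L/∂y' |_{x=5} = 0, i.e. y'(5) = 0.
Compute y'(x) = A k sinh(k x) + B k cosh(k x), so
    y'(5) = A k sinh(k·5) + B k cosh(k·5) = 0
    ⇒ B = −A tanh(k·5) = 5 tanh(sqrt(12)·5).
Therefore the extremal is
    y(x) = −5 cosh(sqrt(12) x) + 5 tanh(sqrt(12)·5) sinh(sqrt(12) x).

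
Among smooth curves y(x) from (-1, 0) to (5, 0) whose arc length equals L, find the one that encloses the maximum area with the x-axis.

Set up the augmented Lagrangian using a multiplier λ for the length constraint:
    F(y, y') = y − λ sqrt(1 + y'^2).
F has no explicit x dependence, so the Beltrami identity yields a first integral
    F − y' ∂F/∂y' = C.
Compute ∂F/∂y' = −λ y' / sqrt(1 + y'^2). Then
    y − λ sqrt(1 + y'^2) + λ y'^2 / sqrt(1 + y'^2) = C
    ⇒  y − λ / sqrt(1 + y'^2) = C.
Solving for y' and integrating gives
    (x − a)^2 + (y − b)^2 = λ^2,
a circular arc of radius λ. The constants a, b are determined by the endpoint conditions y(-1) = y(5) = 0, and λ is fixed implicitly by the length constraint
    ∫_{-1}^{5} sqrt(1 + y'^2) dx = L.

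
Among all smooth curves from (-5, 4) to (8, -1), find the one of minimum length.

Arc-length functional: J[y] = ∫ sqrt(1 + (y')^2) dx.
Lagrangian L = sqrt(1 + (y')^2) has no explicit y dependence, so ∂L/∂y = 0 and the Euler-Lagrange equation gives
    d/dx( y' / sqrt(1 + (y')^2) ) = 0  ⇒  y' / sqrt(1 + (y')^2) = const.
Hence y' is constant, so y(x) is affine.
Fitting the endpoints (-5, 4) and (8, -1):
    slope m = ((-1) − 4) / (8 − (-5)) = -5/13,
    intercept c = 4 − m·(-5) = 27/13.
Extremal: y(x) = (-5/13) x + 27/13.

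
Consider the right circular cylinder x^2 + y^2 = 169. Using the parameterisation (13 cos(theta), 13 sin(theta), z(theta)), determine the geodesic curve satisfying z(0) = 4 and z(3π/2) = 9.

Parameterise the cylinder of radius R = 13 as
    r(θ) = (13 cos θ, 13 sin θ, z(θ)).
The arc-length element is
    ds = sqrt(169 + (dz/dθ)^2) dθ,
so the Lagrangian is L = sqrt(169 + z'^2).
L depends on z' only, not on z or θ, so ∂L/∂z = 0 and
    ∂L/∂z' = z' / sqrt(169 + z'^2).
The Euler-Lagrange equation gives
    d/dθ( z' / sqrt(169 + z'^2) ) = 0,
so z' is constant. Integrating once:
    z(θ) = a θ + b,
a helix on the cylinder (a straight line when the cylinder is unrolled). The constants a, b are determined by the endpoint conditions.
With endpoint conditions z(0) = 4 and z(3π/2) = 9: from z(0) = b we get b = 4, and a·3π/2 + 4 = 9 gives a = 10/(3π), so
    z(θ) = (10/(3π)) θ + 4.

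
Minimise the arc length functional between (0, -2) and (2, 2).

Arc-length functional: J[y] = ∫ sqrt(1 + (y')^2) dx.
Lagrangian L = sqrt(1 + (y')^2) has no explicit y dependence, so ∂L/∂y = 0 and the Euler-Lagrange equation gives
    d/dx( y' / sqrt(1 + (y')^2) ) = 0  ⇒  y' / sqrt(1 + (y')^2) = const.
Hence y' is constant, so y(x) is affine.
Fitting the endpoints (0, -2) and (2, 2):
    slope m = (2 − (-2)) / (2 − 0) = 2,
    intercept c = (-2) − m·0 = -2.
Extremal: y(x) = 2 x - 2.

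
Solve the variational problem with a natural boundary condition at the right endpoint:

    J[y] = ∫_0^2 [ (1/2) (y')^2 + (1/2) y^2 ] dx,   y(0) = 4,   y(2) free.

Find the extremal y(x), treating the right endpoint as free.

The Lagrangian L = (1/2) (y')^2 + (1/2) y^2 gives
    ∂L/∂y = 1 y,   ∂L/∂y' = y'.
Euler-Lagrange: y'' − y = 0.
With k = 1, the general solution is
    y(x) = A cosh(x) + B sinh(x).
Fixed left endpoint y(0) = 4 ⇒ A = 4.
The right endpoint x = 2 is free, so the natural (transversality) condition is ∂L/∂y' |_{x=2} = 0, i.e. y'(2) = 0.
Compute y'(x) = A k sinh(k x) + B k cosh(k x), so
    y'(2) = A k sinh(k·2) + B k cosh(k·2) = 0
    ⇒ B = −A tanh(k·2) = − 4 tanh(1·2).
Therefore the extremal is
    y(x) = 4 cosh(1 x) − 4 tanh(1·2) sinh(1 x).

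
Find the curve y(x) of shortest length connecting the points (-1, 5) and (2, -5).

Arc-length functional: J[y] = ∫ sqrt(1 + (y')^2) dx.
Lagrangian L = sqrt(1 + (y')^2) has no explicit y dependence, so ∂L/∂y = 0 and the Euler-Lagrange equation gives
    d/dx( y' / sqrt(1 + (y')^2) ) = 0  ⇒  y' / sqrt(1 + (y')^2) = const.
Hence y' is constant, so y(x) is affine.
Fitting the endpoints (-1, 5) and (2, -5):
    slope m = ((-5) − 5) / (2 − (-1)) = -10/3,
    intercept c = 5 − m·(-1) = 5/3.
Extremal: y(x) = (-10/3) x + 5/3.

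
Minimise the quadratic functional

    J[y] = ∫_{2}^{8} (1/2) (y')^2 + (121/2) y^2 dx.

The Lagrangian is L = (1/2) (y')^2 + (121/2) y^2.
Compute ∂L/∂y = 121y, ∂L/∂y' = y'.
The Euler-Lagrange equation d/dx(∂L/∂y') − ∂L/∂y = 0 reduces to
    y'' − 121 y = 0.
Its general solution is
    y(x) = A e^(11x) + B e^(−11x),
with A, B fixed by the endpoint conditions.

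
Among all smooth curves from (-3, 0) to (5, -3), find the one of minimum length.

Arc-length functional: J[y] = ∫ sqrt(1 + (y')^2) dx.
Lagrangian L = sqrt(1 + (y')^2) has no explicit y dependence, so ∂L/∂y = 0 and the Euler-Lagrange equation gives
    d/dx( y' / sqrt(1 + (y')^2) ) = 0  ⇒  y' / sqrt(1 + (y')^2) = const.
Hence y' is constant, so y(x) is affine.
Fitting the endpoints (-3, 0) and (5, -3):
    slope m = ((-3) − 0) / (5 − (-3)) = -3/8,
    intercept c = 0 − m·(-3) = -9/8.
Extremal: y(x) = (-3/8) x - 9/8.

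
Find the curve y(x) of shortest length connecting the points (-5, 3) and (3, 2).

Arc-length functional: J[y] = ∫ sqrt(1 + (y')^2) dx.
Lagrangian L = sqrt(1 + (y')^2) has no explicit y dependence, so ∂L/∂y = 0 and the Euler-Lagrange equation gives
    d/dx( y' / sqrt(1 + (y')^2) ) = 0  ⇒  y' / sqrt(1 + (y')^2) = const.
Hence y' is constant, so y(x) is affine.
Fitting the endpoints (-5, 3) and (3, 2):
    slope m = (2 − 3) / (3 − (-5)) = -1/8,
    intercept c = 3 − m·(-5) = 19/8.
Extremal: y(x) = (-1/8) x + 19/8.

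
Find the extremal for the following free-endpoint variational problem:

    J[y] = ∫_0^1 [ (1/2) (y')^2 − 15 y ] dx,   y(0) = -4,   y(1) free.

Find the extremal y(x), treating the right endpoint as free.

The Lagrangian L = (1/2) (y')^2 − 15 y gives
    ∂L/∂y = −15,   ∂L/∂y' = y'.
Euler-Lagrange: d/dx(y') − (−15) = 0, i.e. y'' + 15 = 0, so
    y(x) = −(15/2) x^2 + C1 x + C2.
Fixed left endpoint y(0) = -4 ⇒ C2 = -4.
The right endpoint x = 1 is free, so the natural (transversality) condition is ∂L/∂y' |_{x=1} = 0, i.e. y'(1) = 0.
Compute y'(x) = −15 x + C1, so y'(1) = −15 + C1 = 0 ⇒ C1 = 15.
Therefore the extremal is
    y(x) = −(15/2) x^2 + 15 x − 4.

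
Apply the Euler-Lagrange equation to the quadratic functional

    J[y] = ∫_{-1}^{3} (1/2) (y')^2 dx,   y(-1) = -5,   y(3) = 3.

The Lagrangian is L = (1/2) (y')^2.
Compute ∂L/∂y = 0, ∂L/∂y' = y'.
The Euler-Lagrange equation d/dx(∂L/∂y') − ∂L/∂y = 0 reduces to
    y'' = 0.
Its general solution is
    y(x) = A x + B,
with A, B fixed by the endpoint conditions.
Applying the endpoint conditions y(-1) = -5 and y(3) = 3: solve A·-1 + B = -5 and A·3 + B = 3. Subtracting gives A(3 − -1) = 3 − -5, so A = 2, and B = -5 − A·-1 = -3. Therefore
    y(x) = 2 x - 3.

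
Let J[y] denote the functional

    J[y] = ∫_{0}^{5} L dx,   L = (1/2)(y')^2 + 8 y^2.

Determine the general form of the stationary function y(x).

The Lagrangian is L = (1/2)(y')^2 + 8 y^2.
∂L/∂y = 16y.
∂L/∂y' = y'.
The Euler-Lagrange equation d/dx(∂L/∂y') − ∂L/∂y = 0 becomes:
    y'' - 16 y = 0
General solution: y(x) = A e^(4x) + B e^(-4x), where A and B are arbitrary constants fixed by the endpoint conditions.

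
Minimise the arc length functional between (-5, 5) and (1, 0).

Arc-length functional: J[y] = ∫ sqrt(1 + (y')^2) dx.
Lagrangian L = sqrt(1 + (y')^2) has no explicit y dependence, so ∂L/∂y = 0 and the Euler-Lagrange equation gives
    d/dx( y' / sqrt(1 + (y')^2) ) = 0  ⇒  y' / sqrt(1 + (y')^2) = const.
Hence y' is constant, so y(x) is affine.
Fitting the endpoints (-5, 5) and (1, 0):
    slope m = (0 − 5) / (1 − (-5)) = -5/6,
    intercept c = 5 − m·(-5) = 5/6.
Extremal: y(x) = (-5/6) x + 5/6.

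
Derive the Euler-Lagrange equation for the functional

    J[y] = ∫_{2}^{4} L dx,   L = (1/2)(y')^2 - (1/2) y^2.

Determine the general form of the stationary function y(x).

The Lagrangian is L = (1/2)(y')^2 - (1/2) y^2.
∂L/∂y = -y.
∂L/∂y' = y'.
The Euler-Lagrange equation d/dx(∂L/∂y') − ∂L/∂y = 0 becomes:
    y'' + y = 0
General solution: y(x) = A sin(x) + B cos(x), where A and B are arbitrary constants fixed by the endpoint conditions.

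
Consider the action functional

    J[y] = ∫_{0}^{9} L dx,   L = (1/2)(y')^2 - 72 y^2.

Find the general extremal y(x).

The Lagrangian is L = (1/2)(y')^2 - 72 y^2.
∂L/∂y = -144y.
∂L/∂y' = y'.
The Euler-Lagrange equation d/dx(∂L/∂y') − ∂L/∂y = 0 becomes:
    y'' + 144 y = 0
General solution: y(x) = A sin(12x) + B cos(12x), where A and B are arbitrary constants fixed by the endpoint conditions.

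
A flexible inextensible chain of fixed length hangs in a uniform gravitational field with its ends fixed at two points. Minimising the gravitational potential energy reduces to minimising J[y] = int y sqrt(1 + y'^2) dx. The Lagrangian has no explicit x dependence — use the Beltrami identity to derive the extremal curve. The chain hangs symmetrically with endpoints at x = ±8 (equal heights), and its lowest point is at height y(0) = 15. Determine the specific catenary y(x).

The Lagrangian L(y, y') = y sqrt(1 + y'^2) has no explicit x dependence, so the Beltrami identity applies:
    L − y' ∂L/∂y' = C.
Compute ∂L/∂y' = y · y' / sqrt(1 + y'^2). Then
    L − y' ∂L/∂y'
    = y sqrt(1 + y'^2) − y · y'^2 / sqrt(1 + y'^2)
    = y (1 + y'^2 − y'^2) / sqrt(1 + y'^2)
    = y / sqrt(1 + y'^2) = C.
Squaring gives y^2 = C^2 (1 + y'^2), i.e.
    y'^2 = y^2 / C^2 − 1.
Separating variables,
    dy / sqrt(y^2 − C^2) = dx / C,
and integrating gives arccosh(y / C) = (x − a)/C, so
    y(x) = C cosh((x − a)/C),
the catenary. The constants C and a are fixed by the two endpoint conditions (and, for the hanging-chain problem, the length constraint selects C).
Now fit the given data. The endpoints x = ±8 are symmetric at equal height, so the catenary is even about its minimum: a = 0 and y(x) = C cosh(x/C). The lowest point is y(0) = C cosh(0) = C, and we are told y(0) = 15, so C = 15. Therefore
    y(x) = 15 cosh(x/15),
and at the endpoints
    y(±8) = 15 cosh(8/15).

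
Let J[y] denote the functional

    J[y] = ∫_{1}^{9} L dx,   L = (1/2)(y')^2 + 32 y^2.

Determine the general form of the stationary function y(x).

The Lagrangian is L = (1/2)(y')^2 + 32 y^2.
∂L/∂y = 64y.
∂L/∂y' = y'.
The Euler-Lagrange equation d/dx(∂L/∂y') − ∂L/∂y = 0 becomes:
    y'' - 64 y = 0
General solution: y(x) = A e^(8x) + B e^(-8x), where A and B are arbitrary constants fixed by the endpoint conditions.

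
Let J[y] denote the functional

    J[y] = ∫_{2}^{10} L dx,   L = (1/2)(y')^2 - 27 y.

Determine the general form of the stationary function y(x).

The Lagrangian is L = (1/2)(y')^2 - 27 y.
∂L/∂y = -27.
∂L/∂y' = y'.
The Euler-Lagrange equation d/dx(∂L/∂y') − ∂L/∂y = 0 becomes:
    y'' + 27 = 0
General solution: y(x) = -(27/2) x^2 + A x + B, where A and B are arbitrary constants fixed by the endpoint conditions.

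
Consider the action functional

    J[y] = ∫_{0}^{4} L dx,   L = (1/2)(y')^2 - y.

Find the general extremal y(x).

The Lagrangian is L = (1/2)(y')^2 - y.
∂L/∂y = -1.
∂L/∂y' = y'.
The Euler-Lagrange equation d/dx(∂L/∂y') − ∂L/∂y = 0 becomes:
    y'' + 1 = 0
General solution: y(x) = -x^2/2 + A x + B, where A and B are arbitrary constants fixed by the endpoint conditions.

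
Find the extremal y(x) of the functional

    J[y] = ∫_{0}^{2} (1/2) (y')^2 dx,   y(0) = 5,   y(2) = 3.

The Lagrangian is L = (1/2) (y')^2.
Compute ∂L/∂y = 0, ∂L/∂y' = y'.
The Euler-Lagrange equation d/dx(∂L/∂y') − ∂L/∂y = 0 reduces to
    y'' = 0.
Its general solution is
    y(x) = A x + B,
with A, B fixed by the endpoint conditions.
Applying the endpoint conditions y(0) = 5 and y(2) = 3: solve A·0 + B = 5 and A·2 + B = 3. Subtracting gives A(2 − 0) = 3 − 5, so A = -1, and B = 5 − A·0 = 5. Therefore
    y(x) = -x + 5.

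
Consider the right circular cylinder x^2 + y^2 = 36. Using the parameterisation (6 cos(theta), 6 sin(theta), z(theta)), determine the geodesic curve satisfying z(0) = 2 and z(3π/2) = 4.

Parameterise the cylinder of radius R = 6 as
    r(θ) = (6 cos θ, 6 sin θ, z(θ)).
The arc-length element is
    ds = sqrt(36 + (dz/dθ)^2) dθ,
so the Lagrangian is L = sqrt(36 + z'^2).
L depends on z' only, not on z or θ, so ∂L/∂z = 0 and
    ∂L/∂z' = z' / sqrt(36 + z'^2).
The Euler-Lagrange equation gives
    d/dθ( z' / sqrt(36 + z'^2) ) = 0,
so z' is constant. Integrating once:
    z(θ) = a θ + b,
a helix on the cylinder (a straight line when the cylinder is unrolled). The constants a, b are determined by the endpoint conditions.
With endpoint conditions z(0) = 2 and z(3π/2) = 4: from z(0) = b we get b = 2, and a·3π/2 + 2 = 4 gives a = 4/(3π), so
    z(θ) = (4/(3π)) θ + 2.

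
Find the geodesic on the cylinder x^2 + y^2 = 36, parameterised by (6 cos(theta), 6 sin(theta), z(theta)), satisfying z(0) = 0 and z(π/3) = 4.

Parameterise the cylinder of radius R = 6 as
    r(θ) = (6 cos θ, 6 sin θ, z(θ)).
The arc-length element is
    ds = sqrt(36 + (dz/dθ)^2) dθ,
so the Lagrangian is L = sqrt(36 + z'^2).
L depends on z' only, not on z or θ, so ∂L/∂z = 0 and
    ∂L/∂z' = z' / sqrt(36 + z'^2).
The Euler-Lagrange equation gives
    d/dθ( z' / sqrt(36 + z'^2) ) = 0,
so z' is constant. Integrating once:
    z(θ) = a θ + b,
a helix on the cylinder (a straight line when the cylinder is unrolled). The constants a, b are determined by the endpoint conditions.
With endpoint conditions z(0) = 0 and z(π/3) = 4: from z(0) = b we get b = 0, and a·π/3 + 0 = 4 gives a = 12/π, so
    z(θ) = (12/π) θ.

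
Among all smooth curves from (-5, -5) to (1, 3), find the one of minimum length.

Arc-length functional: J[y] = ∫ sqrt(1 + (y')^2) dx.
Lagrangian L = sqrt(1 + (y')^2) has no explicit y dependence, so ∂L/∂y = 0 and the Euler-Lagrange equation gives
    d/dx( y' / sqrt(1 + (y')^2) ) = 0  ⇒  y' / sqrt(1 + (y')^2) = const.
Hence y' is constant, so y(x) is affine.
Fitting the endpoints (-5, -5) and (1, 3):
    slope m = (3 − (-5)) / (1 − (-5)) = 4/3,
    intercept c = (-5) − m·(-5) = 5/3.
Extremal: y(x) = (4/3) x + 5/3.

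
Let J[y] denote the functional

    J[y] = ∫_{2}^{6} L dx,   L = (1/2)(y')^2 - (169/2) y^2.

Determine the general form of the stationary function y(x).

The Lagrangian is L = (1/2)(y')^2 - (169/2) y^2.
∂L/∂y = -169y.
∂L/∂y' = y'.
The Euler-Lagrange equation d/dx(∂L/∂y') − ∂L/∂y = 0 becomes:
    y'' + 169 y = 0
General solution: y(x) = A sin(13x) + B cos(13x), where A and B are arbitrary constants fixed by the endpoint conditions.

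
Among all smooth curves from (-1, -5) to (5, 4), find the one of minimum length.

Arc-length functional: J[y] = ∫ sqrt(1 + (y')^2) dx.
Lagrangian L = sqrt(1 + (y')^2) has no explicit y dependence, so ∂L/∂y = 0 and the Euler-Lagrange equation gives
    d/dx( y' / sqrt(1 + (y')^2) ) = 0  ⇒  y' / sqrt(1 + (y')^2) = const.
Hence y' is constant, so y(x) is affine.
Fitting the endpoints (-1, -5) and (5, 4):
    slope m = (4 − (-5)) / (5 − (-1)) = 3/2,
    intercept c = (-5) − m·(-1) = -7/2.
Extremal: y(x) = (3/2) x - 7/2.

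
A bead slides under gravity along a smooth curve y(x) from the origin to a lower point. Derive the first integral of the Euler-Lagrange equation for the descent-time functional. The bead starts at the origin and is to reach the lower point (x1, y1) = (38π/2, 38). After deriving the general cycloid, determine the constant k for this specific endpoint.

The Lagrangian L = sqrt((1 + y'^2) / y) has no explicit x dependence, so the Beltrami identity applies:
    L − y' ∂L/∂y' = C.
Compute ∂L/∂y' = y' / sqrt(y (1 + y'^2)).
Substitute:
    sqrt((1 + y'^2)/y) − y'·y' / sqrt(y (1 + y'^2))
    = (1 + y'^2) / sqrt(y (1 + y'^2)) − y'^2 / sqrt(y (1 + y'^2))
    = 1 / sqrt(y (1 + y'^2)) = C.
Squaring and rearranging gives the first integral
    y (1 + y'^2) = 1/C^2 =: k   (constant).
Solving this first-order ODE by the substitution
    y = (k/2)(1 − cos θ)
yields the cycloid parameterisation
    x(θ) = (k/2)(θ − sin θ),   y(θ) = (k/2)(1 − cos θ).
The constant k is fixed by the endpoint condition.
Now fit the given lower endpoint (x1, y1) = (38π/2, 38). At the bottom of the first arch (θ = π), the parametric equations give
    y(π) = (k/2)(1 − cos π) = k,
    x(π) = (k/2)(π − sin π) = kπ/2.
Matching y(π) = 38 gives k = 38, consistent with x(π) = 38π/2. Therefore the specific cycloid is
    x(θ) = (38/2)(θ − sin θ),   y(θ) = (38/2)(1 − cos θ).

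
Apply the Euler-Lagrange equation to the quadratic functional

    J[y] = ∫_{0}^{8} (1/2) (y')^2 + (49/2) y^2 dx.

The Lagrangian is L = (1/2) (y')^2 + (49/2) y^2.
Compute ∂L/∂y = 49y, ∂L/∂y' = y'.
The Euler-Lagrange equation d/dx(∂L/∂y') − ∂L/∂y = 0 reduces to
    y'' − 49 y = 0.
Its general solution is
    y(x) = A e^(7x) + B e^(−7x),
with A, B fixed by the endpoint conditions.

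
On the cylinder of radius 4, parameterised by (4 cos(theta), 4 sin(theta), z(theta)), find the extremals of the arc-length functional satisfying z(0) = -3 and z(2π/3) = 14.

Parameterise the cylinder of radius R = 4 as
    r(θ) = (4 cos θ, 4 sin θ, z(θ)).
The arc-length element is
    ds = sqrt(16 + (dz/dθ)^2) dθ,
so the Lagrangian is L = sqrt(16 + z'^2).
L depends on z' only, not on z or θ, so ∂L/∂z = 0 and
    ∂L/∂z' = z' / sqrt(16 + z'^2).
The Euler-Lagrange equation gives
    d/dθ( z' / sqrt(16 + z'^2) ) = 0,
so z' is constant. Integrating once:
    z(θ) = a θ + b,
a helix on the cylinder (a straight line when the cylinder is unrolled). The constants a, b are determined by the endpoint conditions.
With endpoint conditions z(0) = -3 and z(2π/3) = 14: from z(0) = b we get b = -3, and a·2π/3 + -3 = 14 gives a = 51/(2π), so
    z(θ) = (51/(2π)) θ − 3.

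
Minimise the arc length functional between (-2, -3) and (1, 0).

Arc-length functional: J[y] = ∫ sqrt(1 + (y')^2) dx.
Lagrangian L = sqrt(1 + (y')^2) has no explicit y dependence, so ∂L/∂y = 0 and the Euler-Lagrange equation gives
    d/dx( y' / sqrt(1 + (y')^2) ) = 0  ⇒  y' / sqrt(1 + (y')^2) = const.
Hence y' is constant, so y(x) is affine.
Fitting the endpoints (-2, -3) and (1, 0):
    slope m = (0 − (-3)) / (1 − (-2)) = 1,
    intercept c = (-3) − m·(-2) = -1.
Extremal: y(x) = x - 1.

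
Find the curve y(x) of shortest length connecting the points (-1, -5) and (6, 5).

Arc-length functional: J[y] = ∫ sqrt(1 + (y')^2) dx.
Lagrangian L = sqrt(1 + (y')^2) has no explicit y dependence, so ∂L/∂y = 0 and the Euler-Lagrange equation gives
    d/dx( y' / sqrt(1 + (y')^2) ) = 0  ⇒  y' / sqrt(1 + (y')^2) = const.
Hence y' is constant, so y(x) is affine.
Fitting the endpoints (-1, -5) and (6, 5):
    slope m = (5 − (-5)) / (6 − (-1)) = 10/7,
    intercept c = (-5) − m·(-1) = -25/7.
Extremal: y(x) = (10/7) x - 25/7.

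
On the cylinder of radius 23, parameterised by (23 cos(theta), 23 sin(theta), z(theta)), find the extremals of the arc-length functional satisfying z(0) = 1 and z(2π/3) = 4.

Parameterise the cylinder of radius R = 23 as
    r(θ) = (23 cos θ, 23 sin θ, z(θ)).
The arc-length element is
    ds = sqrt(529 + (dz/dθ)^2) dθ,
so the Lagrangian is L = sqrt(529 + z'^2).
L depends on z' only, not on z or θ, so ∂L/∂z = 0 and
    ∂L/∂z' = z' / sqrt(529 + z'^2).
The Euler-Lagrange equation gives
    d/dθ( z' / sqrt(529 + z'^2) ) = 0,
so z' is constant. Integrating once:
    z(θ) = a θ + b,
a helix on the cylinder (a straight line when the cylinder is unrolled). The constants a, b are determined by the endpoint conditions.
With endpoint conditions z(0) = 1 and z(2π/3) = 4: from z(0) = b we get b = 1, and a·2π/3 + 1 = 4 gives a = 9/(2π), so
    z(θ) = (9/(2π)) θ + 1.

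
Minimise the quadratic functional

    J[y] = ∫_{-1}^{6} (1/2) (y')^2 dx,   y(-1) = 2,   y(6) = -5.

The Lagrangian is L = (1/2) (y')^2.
Compute ∂L/∂y = 0, ∂L/∂y' = y'.
The Euler-Lagrange equation d/dx(∂L/∂y') − ∂L/∂y = 0 reduces to
    y'' = 0.
Its general solution is
    y(x) = A x + B,
with A, B fixed by the endpoint conditions.
Applying the endpoint conditions y(-1) = 2 and y(6) = -5: solve A·-1 + B = 2 and A·6 + B = -5. Subtracting gives A(6 − -1) = -5 − 2, so A = -1, and B = 2 − A·-1 = 1. Therefore
    y(x) = -x + 1.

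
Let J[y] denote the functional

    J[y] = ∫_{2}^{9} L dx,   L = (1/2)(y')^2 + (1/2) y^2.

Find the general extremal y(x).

The Lagrangian is L = (1/2)(y')^2 + (1/2) y^2.
∂L/∂y = y.
∂L/∂y' = y'.
The Euler-Lagrange equation d/dx(∂L/∂y') − ∂L/∂y = 0 becomes:
    y'' - y = 0
General solution: y(x) = A e^x + B e^(-x), where A and B are arbitrary constants fixed by the endpoint conditions.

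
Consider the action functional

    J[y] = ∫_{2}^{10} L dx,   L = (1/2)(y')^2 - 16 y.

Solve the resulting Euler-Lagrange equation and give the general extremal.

The Lagrangian is L = (1/2)(y')^2 - 16 y.
∂L/∂y = -16.
∂L/∂y' = y'.
The Euler-Lagrange equation d/dx(∂L/∂y') − ∂L/∂y = 0 becomes:
    y'' + 16 = 0
General solution: y(x) = -8 x^2 + A x + B, where A and B are arbitrary constants fixed by the endpoint conditions.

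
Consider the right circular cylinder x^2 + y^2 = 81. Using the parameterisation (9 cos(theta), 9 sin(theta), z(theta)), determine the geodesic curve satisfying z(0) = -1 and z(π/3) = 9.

Parameterise the cylinder of radius R = 9 as
    r(θ) = (9 cos θ, 9 sin θ, z(θ)).
The arc-length element is
    ds = sqrt(81 + (dz/dθ)^2) dθ,
so the Lagrangian is L = sqrt(81 + z'^2).
L depends on z' only, not on z or θ, so ∂L/∂z = 0 and
    ∂L/∂z' = z' / sqrt(81 + z'^2).
The Euler-Lagrange equation gives
    d/dθ( z' / sqrt(81 + z'^2) ) = 0,
so z' is constant. Integrating once:
    z(θ) = a θ + b,
a helix on the cylinder (a straight line when the cylinder is unrolled). The constants a, b are determined by the endpoint conditions.
With endpoint conditions z(0) = -1 and z(π/3) = 9: from z(0) = b we get b = -1, and a·π/3 + -1 = 9 gives a = 30/π, so
    z(θ) = (30/π) θ − 1.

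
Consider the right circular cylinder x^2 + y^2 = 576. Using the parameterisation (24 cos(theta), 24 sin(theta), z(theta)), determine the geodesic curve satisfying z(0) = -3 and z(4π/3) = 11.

Parameterise the cylinder of radius R = 24 as
    r(θ) = (24 cos θ, 24 sin θ, z(θ)).
The arc-length element is
    ds = sqrt(576 + (dz/dθ)^2) dθ,
so the Lagrangian is L = sqrt(576 + z'^2).
L depends on z' only, not on z or θ, so ∂L/∂z = 0 and
    ∂L/∂z' = z' / sqrt(576 + z'^2).
The Euler-Lagrange equation gives
    d/dθ( z' / sqrt(576 + z'^2) ) = 0,
so z' is constant. Integrating once:
    z(θ) = a θ + b,
a helix on the cylinder (a straight line when the cylinder is unrolled). The constants a, b are determined by the endpoint conditions.
With endpoint conditions z(0) = -3 and z(4π/3) = 11: from z(0) = b we get b = -3, and a·4π/3 + -3 = 11 gives a = 21/(2π), so
    z(θ) = (21/(2π)) θ − 3.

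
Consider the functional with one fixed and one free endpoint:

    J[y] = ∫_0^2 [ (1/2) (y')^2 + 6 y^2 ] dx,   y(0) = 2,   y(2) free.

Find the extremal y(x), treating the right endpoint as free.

The Lagrangian L = (1/2) (y')^2 + 6 y^2 gives
    ∂L/∂y = 12 y,   ∂L/∂y' = y'.
Euler-Lagrange: y'' − 12 y = 0.
With k = sqrt(12), the general solution is
    y(x) = A cosh(sqrt(12) x) + B sinh(sqrt(12) x).
Fixed left endpoint y(0) = 2 ⇒ A = 2.
The right endpoint x = 2 is free, so the natural (transversality) condition is ∂L/∂y' |_{x=2} = 0, i.e. y'(2) = 0.
Compute y'(x) = A k sinh(k x) + B k cosh(k x), so
    y'(2) = A k sinh(k·2) + B k cosh(k·2) = 0
    ⇒ B = −A tanh(k·2) = − 2 tanh(sqrt(12)·2).
Therefore the extremal is
    y(x) = 2 cosh(sqrt(12) x) − 2 tanh(sqrt(12)·2) sinh(sqrt(12) x).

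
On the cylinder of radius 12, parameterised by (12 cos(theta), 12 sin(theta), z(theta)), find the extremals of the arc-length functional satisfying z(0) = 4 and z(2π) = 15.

Parameterise the cylinder of radius R = 12 as
    r(θ) = (12 cos θ, 12 sin θ, z(θ)).
The arc-length element is
    ds = sqrt(144 + (dz/dθ)^2) dθ,
so the Lagrangian is L = sqrt(144 + z'^2).
L depends on z' only, not on z or θ, so ∂L/∂z = 0 and
    ∂L/∂z' = z' / sqrt(144 + z'^2).
The Euler-Lagrange equation gives
    d/dθ( z' / sqrt(144 + z'^2) ) = 0,
so z' is constant. Integrating once:
    z(θ) = a θ + b,
a helix on the cylinder (a straight line when the cylinder is unrolled). The constants a, b are determined by the endpoint conditions.
With endpoint conditions z(0) = 4 and z(2π) = 15: from z(0) = b we get b = 4, and a·2π + 4 = 15 gives a = 11/(2π), so
    z(θ) = (11/(2π)) θ + 4.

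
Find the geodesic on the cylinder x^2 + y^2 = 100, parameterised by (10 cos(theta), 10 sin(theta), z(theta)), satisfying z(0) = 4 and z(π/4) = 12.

Parameterise the cylinder of radius R = 10 as
    r(θ) = (10 cos θ, 10 sin θ, z(θ)).
The arc-length element is
    ds = sqrt(100 + (dz/dθ)^2) dθ,
so the Lagrangian is L = sqrt(100 + z'^2).
L depends on z' only, not on z or θ, so ∂L/∂z = 0 and
    ∂L/∂z' = z' / sqrt(100 + z'^2).
The Euler-Lagrange equation gives
    d/dθ( z' / sqrt(100 + z'^2) ) = 0,
so z' is constant. Integrating once:
    z(θ) = a θ + b,
a helix on the cylinder (a straight line when the cylinder is unrolled). The constants a, b are determined by the endpoint conditions.
With endpoint conditions z(0) = 4 and z(π/4) = 12: from z(0) = b we get b = 4, and a·π/4 + 4 = 12 gives a = 32/π, so
    z(θ) = (32/π) θ + 4.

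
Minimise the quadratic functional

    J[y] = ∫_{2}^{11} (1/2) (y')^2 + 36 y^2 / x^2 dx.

The Lagrangian is L = (1/2) (y')^2 + 36 y^2 / x^2.
Compute ∂L/∂y = 72y/x^2, ∂L/∂y' = y'.
The Euler-Lagrange equation d/dx(∂L/∂y') − ∂L/∂y = 0 reduces to
    y'' − 72/x^2 · y = 0  (x > 0).
Its general solution is
    y(x) = A x^9 + B x^(-8),
with A, B fixed by the endpoint conditions.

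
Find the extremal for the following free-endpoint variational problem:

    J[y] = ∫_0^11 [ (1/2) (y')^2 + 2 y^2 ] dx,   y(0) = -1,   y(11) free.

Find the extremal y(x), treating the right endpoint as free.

The Lagrangian L = (1/2) (y')^2 + 2 y^2 gives
    ∂L/∂y = 4 y,   ∂L/∂y' = y'.
Euler-Lagrange: y'' − 4 y = 0.
With k = 2, the general solution is
    y(x) = A cosh(2 x) + B sinh(2 x).
Fixed left endpoint y(0) = -1 ⇒ A = -1.
The right endpoint x = 11 is free, so the natural (transversality) condition is ∂L/∂y' |_{x=11} = 0, i.e. y'(11) = 0.
Compute y'(x) = A k sinh(k x) + B k cosh(k x), so
    y'(11) = A k sinh(k·11) + B k cosh(k·11) = 0
    ⇒ B = −A tanh(k·11) = tanh(2·11).
Therefore the extremal is
    y(x) = −cosh(2 x) + tanh(2·11) sinh(2 x).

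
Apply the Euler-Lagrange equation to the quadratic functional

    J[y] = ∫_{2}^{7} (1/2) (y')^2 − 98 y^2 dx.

The Lagrangian is L = (1/2) (y')^2 − 98 y^2.
Compute ∂L/∂y = -196y, ∂L/∂y' = y'.
The Euler-Lagrange equation d/dx(∂L/∂y') − ∂L/∂y = 0 reduces to
    y'' + 196 y = 0.
Its general solution is
    y(x) = A sin(14x) + B cos(14x),
with A, B fixed by the endpoint conditions.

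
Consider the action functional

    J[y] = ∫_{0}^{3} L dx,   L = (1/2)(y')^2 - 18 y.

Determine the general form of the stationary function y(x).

The Lagrangian is L = (1/2)(y')^2 - 18 y.
∂L/∂y = -18.
∂L/∂y' = y'.
The Euler-Lagrange equation d/dx(∂L/∂y') − ∂L/∂y = 0 becomes:
    y'' + 18 = 0
General solution: y(x) = -9 x^2 + A x + B, where A and B are arbitrary constants fixed by the endpoint conditions.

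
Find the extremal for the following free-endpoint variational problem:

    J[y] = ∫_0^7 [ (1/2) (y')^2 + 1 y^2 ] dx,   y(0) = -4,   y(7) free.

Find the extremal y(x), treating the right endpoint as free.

The Lagrangian L = (1/2) (y')^2 + 1 y^2 gives
    ∂L/∂y = 2 y,   ∂L/∂y' = y'.
Euler-Lagrange: y'' − 2 y = 0.
With k = sqrt(2), the general solution is
    y(x) = A cosh(sqrt(2) x) + B sinh(sqrt(2) x).
Fixed left endpoint y(0) = -4 ⇒ A = -4.
The right endpoint x = 7 is free, so the natural (transversality) condition is ∂L/∂y' |_{x=7} = 0, i.e. y'(7) = 0.
Compute y'(x) = A k sinh(k x) + B k cosh(k x), so
    y'(7) = A k sinh(k·7) + B k cosh(k·7) = 0
    ⇒ B = −A tanh(k·7) = 4 tanh(sqrt(2)·7).
Therefore the extremal is
    y(x) = −4 cosh(sqrt(2) x) + 4 tanh(sqrt(2)·7) sinh(sqrt(2) x).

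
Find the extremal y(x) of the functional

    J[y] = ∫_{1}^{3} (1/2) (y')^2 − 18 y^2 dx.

The Lagrangian is L = (1/2) (y')^2 − 18 y^2.
Compute ∂L/∂y = -36y, ∂L/∂y' = y'.
The Euler-Lagrange equation d/dx(∂L/∂y') − ∂L/∂y = 0 reduces to
    y'' + 36 y = 0.
Its general solution is
    y(x) = A sin(6x) + B cos(6x),
with A, B fixed by the endpoint conditions.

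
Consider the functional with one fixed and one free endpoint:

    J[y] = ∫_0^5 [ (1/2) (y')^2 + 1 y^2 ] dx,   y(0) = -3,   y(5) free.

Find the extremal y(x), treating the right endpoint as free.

The Lagrangian L = (1/2) (y')^2 + 1 y^2 gives
    ∂L/∂y = 2 y,   ∂L/∂y' = y'.
Euler-Lagrange: y'' − 2 y = 0.
With k = sqrt(2), the general solution is
    y(x) = A cosh(sqrt(2) x) + B sinh(sqrt(2) x).
Fixed left endpoint y(0) = -3 ⇒ A = -3.
The right endpoint x = 5 is free, so the natural (transversality) condition is ∂L/∂y' |_{x=5} = 0, i.e. y'(5) = 0.
Compute y'(x) = A k sinh(k x) + B k cosh(k x), so
    y'(5) = A k sinh(k·5) + B k cosh(k·5) = 0
    ⇒ B = −A tanh(k·5) = 3 tanh(sqrt(2)·5).
Therefore the extremal is
    y(x) = −3 cosh(sqrt(2) x) + 3 tanh(sqrt(2)·5) sinh(sqrt(2) x).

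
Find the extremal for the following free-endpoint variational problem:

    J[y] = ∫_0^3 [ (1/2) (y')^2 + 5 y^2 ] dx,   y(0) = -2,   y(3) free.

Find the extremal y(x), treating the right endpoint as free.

The Lagrangian L = (1/2) (y')^2 + 5 y^2 gives
    ∂L/∂y = 10 y,   ∂L/∂y' = y'.
Euler-Lagrange: y'' − 10 y = 0.
With k = sqrt(10), the general solution is
    y(x) = A cosh(sqrt(10) x) + B sinh(sqrt(10) x).
Fixed left endpoint y(0) = -2 ⇒ A = -2.
The right endpoint x = 3 is free, so the natural (transversality) condition is ∂L/∂y' |_{x=3} = 0, i.e. y'(3) = 0.
Compute y'(x) = A k sinh(k x) + B k cosh(k x), so
    y'(3) = A k sinh(k·3) + B k cosh(k·3) = 0
    ⇒ B = −A tanh(k·3) = 2 tanh(sqrt(10)·3).
Therefore the extremal is
    y(x) = −2 cosh(sqrt(10) x) + 2 tanh(sqrt(10)·3) sinh(sqrt(10) x).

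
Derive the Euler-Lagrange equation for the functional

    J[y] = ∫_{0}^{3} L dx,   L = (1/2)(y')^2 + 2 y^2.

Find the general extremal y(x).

The Lagrangian is L = (1/2)(y')^2 + 2 y^2.
∂L/∂y = 4y.
∂L/∂y' = y'.
The Euler-Lagrange equation d/dx(∂L/∂y') − ∂L/∂y = 0 becomes:
    y'' - 4 y = 0
General solution: y(x) = A e^(2x) + B e^(-2x), where A and B are arbitrary constants fixed by the endpoint conditions.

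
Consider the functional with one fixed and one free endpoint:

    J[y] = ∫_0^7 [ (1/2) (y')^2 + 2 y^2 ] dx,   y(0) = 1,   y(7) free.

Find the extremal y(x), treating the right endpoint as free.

The Lagrangian L = (1/2) (y')^2 + 2 y^2 gives
    ∂L/∂y = 4 y,   ∂L/∂y' = y'.
Euler-Lagrange: y'' − 4 y = 0.
With k = 2, the general solution is
    y(x) = A cosh(2 x) + B sinh(2 x).
Fixed left endpoint y(0) = 1 ⇒ A = 1.
The right endpoint x = 7 is free, so the natural (transversality) condition is ∂L/∂y' |_{x=7} = 0, i.e. y'(7) = 0.
Compute y'(x) = A k sinh(k x) + B k cosh(k x), so
    y'(7) = A k sinh(k·7) + B k cosh(k·7) = 0
    ⇒ B = −A tanh(k·7) = − tanh(2·7).
Therefore the extremal is
    y(x) = cosh(2 x) − tanh(2·7) sinh(2 x).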